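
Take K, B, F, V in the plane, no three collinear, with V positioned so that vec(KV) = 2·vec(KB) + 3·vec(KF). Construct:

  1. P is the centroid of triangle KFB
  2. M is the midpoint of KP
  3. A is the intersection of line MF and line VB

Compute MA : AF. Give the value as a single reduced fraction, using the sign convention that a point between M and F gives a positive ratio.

Set K = (0, 0), B = (1, 0), F = (0, 1), V = (2, 3); any affine frame gives the same invariant.
1. P is the centroid of triangle KFB ⇒ P = (1/3, 1/3)
2. M is the midpoint of KP ⇒ M = (1/6, 1/6)
3. A is the intersection of line MF and line VB ⇒ A = (1/2, -3/2)
A = M + t·(F−M) with t = -2, so MA:AF = t:(1−t) = -2:3

MA:AF = -2/3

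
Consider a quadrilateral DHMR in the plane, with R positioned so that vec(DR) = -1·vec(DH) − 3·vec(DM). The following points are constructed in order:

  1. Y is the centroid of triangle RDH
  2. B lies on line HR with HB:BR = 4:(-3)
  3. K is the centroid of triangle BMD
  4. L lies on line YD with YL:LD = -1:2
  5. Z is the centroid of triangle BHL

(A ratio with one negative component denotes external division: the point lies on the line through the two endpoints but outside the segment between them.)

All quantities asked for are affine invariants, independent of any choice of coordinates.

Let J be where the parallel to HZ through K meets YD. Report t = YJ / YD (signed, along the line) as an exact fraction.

t = 26/27

Assign D = (0, 0), H = (1, 0), M = (0, 1), R = (-1, -3) — the answer is frame-independent, so this choice is without loss of generality.
1. Y is the centroid of triangle RDH ⇒ Y = (0, -1)
2. B lies on line HR with HB:BR = 4:(-3) ⇒ B = (-7, -12)
3. K is the centroid of triangle BMD ⇒ K = (-7/3, -11/3)
4. L lies on line YD with YL:LD = -1:2 ⇒ L = (0, -2)
5. Z is the centroid of triangle BHL ⇒ Z = (-2, -14/3)
through K parallel to HZ: direction (-3, -14/3); meets YD at J = (0, -1/27)
J = Y + t·(D−Y) with t = 26/27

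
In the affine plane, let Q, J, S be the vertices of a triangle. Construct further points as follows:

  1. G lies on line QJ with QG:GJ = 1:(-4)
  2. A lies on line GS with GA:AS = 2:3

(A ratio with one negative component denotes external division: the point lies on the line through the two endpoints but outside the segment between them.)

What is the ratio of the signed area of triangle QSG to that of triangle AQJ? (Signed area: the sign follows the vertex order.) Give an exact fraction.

[QSG]:[AQJ] = 5/6

Set Q = (0, 0), J = (1, 0), S = (0, 1); any affine frame gives the same invariant.
1. G lies on line QJ with QG:GJ = 1:(-4) ⇒ G = (-1/3, 0)
2. A lies on line GS with GA:AS = 2:3 ⇒ A = (-1/5, 2/5)
2·[QSG] = 1/3, 2·[AQJ] = 2/5
[QSG]:[AQJ] = 1/3:2/5 = 5/6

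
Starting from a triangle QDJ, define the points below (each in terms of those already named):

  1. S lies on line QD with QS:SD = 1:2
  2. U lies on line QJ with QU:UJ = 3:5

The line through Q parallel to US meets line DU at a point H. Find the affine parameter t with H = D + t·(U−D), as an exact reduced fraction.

t = 3/2

Set Q = (0, 0), D = (1, 0), J = (0, 1); any affine frame gives the same invariant.
1. S lies on line QD with QS:SD = 1:2 ⇒ S = (1/3, 0)
2. U lies on line QJ with QU:UJ = 3:5 ⇒ U = (0, 3/8)
through Q parallel to US: direction (1/3, -3/8); meets DU at H = (-1/2, 9/16)
H = D + t·(U−D) with t = 3/2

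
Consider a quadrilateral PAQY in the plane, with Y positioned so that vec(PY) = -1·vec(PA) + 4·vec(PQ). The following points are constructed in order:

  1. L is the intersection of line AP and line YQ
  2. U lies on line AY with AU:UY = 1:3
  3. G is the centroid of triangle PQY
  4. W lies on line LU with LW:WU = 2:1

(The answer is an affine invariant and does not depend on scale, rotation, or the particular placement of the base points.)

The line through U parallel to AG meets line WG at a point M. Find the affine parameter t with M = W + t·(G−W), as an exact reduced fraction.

t = 29/2

Work in coordinates with P = (0, 0), A = (1, 0), Q = (0, 1), Y = (-1, 4).
1. L is the intersection of line AP and line YQ ⇒ L = (1/3, 0)
2. U lies on line AY with AU:UY = 1:3 ⇒ U = (1/2, 1)
3. G is the centroid of triangle PQY ⇒ G = (-1/3, 5/3)
4. W lies on line LU with LW:WU = 2:1 ⇒ W = (4/9, 2/3)
through U parallel to AG: direction (-4/3, 5/3); meets WG at M = (-65/6, 91/6)
M = W + t·(G−W) with t = 29/2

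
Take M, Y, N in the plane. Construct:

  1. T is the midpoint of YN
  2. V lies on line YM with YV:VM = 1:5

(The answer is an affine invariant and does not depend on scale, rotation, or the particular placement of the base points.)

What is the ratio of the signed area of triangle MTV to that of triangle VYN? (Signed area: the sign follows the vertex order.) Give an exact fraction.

Work in coordinates with M = (0, 0), Y = (1, 0), N = (0, 1).
1. T is the midpoint of YN ⇒ T = (1/2, 1/2)
2. V lies on line YM with YV:VM = 1:5 ⇒ V = (5/6, 0)
2·[MTV] = -5/12, 2·[VYN] = 1/6
[MTV]:[VYN] = -5/12:1/6 = -5/2

[MTV]:[VYN] = -5/2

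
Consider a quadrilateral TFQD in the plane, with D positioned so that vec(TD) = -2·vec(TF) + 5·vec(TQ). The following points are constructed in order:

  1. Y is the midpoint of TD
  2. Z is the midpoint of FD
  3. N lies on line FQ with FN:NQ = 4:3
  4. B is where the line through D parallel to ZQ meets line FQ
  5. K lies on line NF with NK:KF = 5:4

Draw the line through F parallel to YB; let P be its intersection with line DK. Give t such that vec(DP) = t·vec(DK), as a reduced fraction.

t = 189/173

Set T = (0, 0), F = (1, 0), Q = (0, 1), D = (-2, 5); any affine frame gives the same invariant.
1. Y is the midpoint of TD ⇒ Y = (-1, 5/2)
2. Z is the midpoint of FD ⇒ Z = (-1/2, 5/2)
3. N lies on line FQ with FN:NQ = 4:3 ⇒ N = (3/7, 4/7)
4. B is where the line through D parallel to ZQ meets line FQ ⇒ B = (-1, 2)
5. K lies on line NF with NK:KF = 5:4 ⇒ K = (47/63, 16/63)
through F parallel to YB: direction (0, -1/2); meets DK at P = (1, -32/173)
P = D + t·(K−D) with t = 189/173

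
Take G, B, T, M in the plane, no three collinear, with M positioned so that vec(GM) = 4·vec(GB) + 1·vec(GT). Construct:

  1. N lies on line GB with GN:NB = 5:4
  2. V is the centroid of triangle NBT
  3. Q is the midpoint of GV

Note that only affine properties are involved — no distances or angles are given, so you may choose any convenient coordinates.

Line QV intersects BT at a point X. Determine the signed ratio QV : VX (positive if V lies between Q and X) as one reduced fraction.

Set G = (0, 0), B = (1, 0), T = (0, 1), M = (4, 1); any affine frame gives the same invariant.
1. N lies on line GB with GN:NB = 5:4 ⇒ N = (5/9, 0)
2. V is the centroid of triangle NBT ⇒ V = (14/27, 1/3)
3. Q is the midpoint of GV ⇒ Q = (7/27, 1/6)
line QV meets BT at X = (14/23, 9/23)
V = Q + t·(X−Q) with t = 23/31, so QV:VX = 23/31:8/31

QV:VX = 23/8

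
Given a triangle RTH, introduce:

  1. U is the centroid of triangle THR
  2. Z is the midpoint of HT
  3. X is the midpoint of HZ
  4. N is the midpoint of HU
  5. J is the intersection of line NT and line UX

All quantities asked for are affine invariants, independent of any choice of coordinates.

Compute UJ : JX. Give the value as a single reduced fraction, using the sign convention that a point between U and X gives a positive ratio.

Work in coordinates with R = (0, 0), T = (1, 0), H = (0, 1).
1. U is the centroid of triangle THR ⇒ U = (1/3, 1/3)
2. Z is the midpoint of HT ⇒ Z = (1/2, 1/2)
3. X is the midpoint of HZ ⇒ X = (1/4, 3/4)
4. N is the midpoint of HU ⇒ N = (1/6, 2/3)
5. J is the intersection of line NT and line UX ⇒ J = (2/7, 4/7)
J = U + t·(X−U) with t = 4/7, so UJ:JX = t:(1−t) = 4/7:3/7

UJ:JX = 4/3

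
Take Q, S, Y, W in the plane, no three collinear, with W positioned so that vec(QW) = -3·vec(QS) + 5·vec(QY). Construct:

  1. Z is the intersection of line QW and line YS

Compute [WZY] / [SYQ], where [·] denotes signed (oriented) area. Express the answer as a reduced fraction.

[WZY]:[SYQ] = 3/2

Work in coordinates with Q = (0, 0), S = (1, 0), Y = (0, 1), W = (-3, 5).
1. Z is the intersection of line QW and line YS ⇒ Z = (-3/2, 5/2)
2·[WZY] = 3/2, 2·[SYQ] = 1
[WZY]:[SYQ] = 3/2:1 = 3/2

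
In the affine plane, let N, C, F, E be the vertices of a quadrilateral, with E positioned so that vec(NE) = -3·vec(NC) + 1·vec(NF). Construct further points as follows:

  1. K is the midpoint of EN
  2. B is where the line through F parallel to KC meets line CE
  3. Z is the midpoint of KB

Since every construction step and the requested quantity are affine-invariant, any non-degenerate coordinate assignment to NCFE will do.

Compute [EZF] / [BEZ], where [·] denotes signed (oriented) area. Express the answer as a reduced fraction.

[EZF]:[BEZ] = 5

Assign N = (0, 0), C = (1, 0), F = (0, 1), E = (-3, 1) — the answer is frame-independent, so this choice is without loss of generality.
1. K is the midpoint of EN ⇒ K = (-3/2, 1/2)
2. B is where the line through F parallel to KC meets line CE ⇒ B = (-15, 4)
3. Z is the midpoint of KB ⇒ Z = (-33/4, 9/4)
2·[EZF] = -15/4, 2·[BEZ] = -3/4
[EZF]:[BEZ] = -15/4:-3/4 = 5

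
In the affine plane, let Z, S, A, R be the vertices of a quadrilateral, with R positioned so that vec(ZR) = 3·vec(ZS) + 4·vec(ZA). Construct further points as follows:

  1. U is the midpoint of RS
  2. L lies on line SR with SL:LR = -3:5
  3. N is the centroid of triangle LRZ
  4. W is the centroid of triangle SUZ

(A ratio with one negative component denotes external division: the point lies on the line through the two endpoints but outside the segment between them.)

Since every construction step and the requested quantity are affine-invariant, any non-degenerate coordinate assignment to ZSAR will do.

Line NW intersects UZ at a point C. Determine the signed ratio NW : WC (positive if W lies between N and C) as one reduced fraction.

Choose coordinates Z = (0, 0), S = (1, 0), A = (0, 1), R = (3, 4).
1. U is the midpoint of RS ⇒ U = (2, 2)
2. L lies on line SR with SL:LR = -3:5 ⇒ L = (-2, -6)
3. N is the centroid of triangle LRZ ⇒ N = (1/3, -2/3)
4. W is the centroid of triangle SUZ ⇒ W = (1, 2/3)
line NW meets UZ at C = (4/3, 4/3)
W = N + t·(C−N) with t = 2/3, so NW:WC = 2/3:1/3

NW:WC = 2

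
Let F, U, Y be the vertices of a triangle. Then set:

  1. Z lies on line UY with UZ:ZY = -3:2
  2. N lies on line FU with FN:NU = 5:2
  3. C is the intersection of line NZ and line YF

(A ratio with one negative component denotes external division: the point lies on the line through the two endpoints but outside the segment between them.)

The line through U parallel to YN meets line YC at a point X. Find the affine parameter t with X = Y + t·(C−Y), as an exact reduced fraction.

t = -19/10

Work in coordinates with F = (0, 0), U = (1, 0), Y = (0, 1).
1. Z lies on line UY with UZ:ZY = -3:2 ⇒ Z = (-2, 3)
2. N lies on line FU with FN:NU = 5:2 ⇒ N = (5/7, 0)
3. C is the intersection of line NZ and line YF ⇒ C = (0, 15/19)
through U parallel to YN: direction (5/7, -1); meets YC at X = (0, 7/5)
X = Y + t·(C−Y) with t = -19/10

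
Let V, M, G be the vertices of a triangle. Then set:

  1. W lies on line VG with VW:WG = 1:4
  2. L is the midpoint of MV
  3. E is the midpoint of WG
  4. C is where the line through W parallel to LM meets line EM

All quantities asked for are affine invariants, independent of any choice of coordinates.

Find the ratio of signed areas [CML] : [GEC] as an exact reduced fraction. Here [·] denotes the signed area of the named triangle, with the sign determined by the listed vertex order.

Work in coordinates with V = (0, 0), M = (1, 0), G = (0, 1).
1. W lies on line VG with VW:WG = 1:4 ⇒ W = (0, 1/5)
2. L is the midpoint of MV ⇒ L = (1/2, 0)
3. E is the midpoint of WG ⇒ E = (0, 3/5)
4. C is where the line through W parallel to LM meets line EM ⇒ C = (2/3, 1/5)
2·[CML] = -1/10, 2·[GEC] = 4/15
[CML]:[GEC] = -1/10:4/15 = -3/8

[CML]:[GEC] = -3/8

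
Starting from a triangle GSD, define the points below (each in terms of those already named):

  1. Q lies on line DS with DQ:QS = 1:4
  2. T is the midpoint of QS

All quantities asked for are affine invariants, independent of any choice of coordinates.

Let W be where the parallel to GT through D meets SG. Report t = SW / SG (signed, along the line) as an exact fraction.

Assign G = (0, 0), S = (1, 0), D = (0, 1) — the answer is frame-independent, so this choice is without loss of generality.
1. Q lies on line DS with DQ:QS = 1:4 ⇒ Q = (1/5, 4/5)
2. T is the midpoint of QS ⇒ T = (3/5, 2/5)
through D parallel to GT: direction (3/5, 2/5); meets SG at W = (-3/2, 0)
W = S + t·(G−S) with t = 5/2

t = 5/2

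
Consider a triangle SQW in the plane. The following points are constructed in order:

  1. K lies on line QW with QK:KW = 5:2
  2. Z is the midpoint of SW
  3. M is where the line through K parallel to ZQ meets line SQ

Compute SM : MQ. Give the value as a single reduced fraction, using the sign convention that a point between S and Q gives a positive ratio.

SM:MQ = -12/5

Work in coordinates with S = (0, 0), Q = (1, 0), W = (0, 1).
1. K lies on line QW with QK:KW = 5:2 ⇒ K = (2/7, 5/7)
2. Z is the midpoint of SW ⇒ Z = (0, 1/2)
3. M is where the line through K parallel to ZQ meets line SQ ⇒ M = (12/7, 0)
M = S + t·(Q−S) with t = 12/7, so SM:MQ = t:(1−t) = 12/7:-5/7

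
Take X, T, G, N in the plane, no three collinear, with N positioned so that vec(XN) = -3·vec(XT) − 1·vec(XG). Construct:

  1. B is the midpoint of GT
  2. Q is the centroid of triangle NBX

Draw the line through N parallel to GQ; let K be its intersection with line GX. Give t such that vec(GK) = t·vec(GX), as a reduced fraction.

t = -11/5

Work in coordinates with X = (0, 0), T = (1, 0), G = (0, 1), N = (-3, -1).
1. B is the midpoint of GT ⇒ B = (1/2, 1/2)
2. Q is the centroid of triangle NBX ⇒ Q = (-5/6, -1/6)
through N parallel to GQ: direction (-5/6, -7/6); meets GX at K = (0, 16/5)
K = G + t·(X−G) with t = -11/5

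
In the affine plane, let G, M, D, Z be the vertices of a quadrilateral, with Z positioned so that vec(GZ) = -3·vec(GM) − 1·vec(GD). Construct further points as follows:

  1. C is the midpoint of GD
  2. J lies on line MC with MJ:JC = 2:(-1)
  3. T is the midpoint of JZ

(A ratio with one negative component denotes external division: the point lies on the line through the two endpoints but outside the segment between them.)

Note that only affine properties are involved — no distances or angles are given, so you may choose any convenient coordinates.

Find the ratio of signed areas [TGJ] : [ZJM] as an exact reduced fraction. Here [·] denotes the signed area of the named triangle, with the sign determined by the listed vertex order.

Choose coordinates G = (0, 0), M = (1, 0), D = (0, 1), Z = (-3, -1).
1. C is the midpoint of GD ⇒ C = (0, 1/2)
2. J lies on line MC with MJ:JC = 2:(-1) ⇒ J = (-1, 1)
3. T is the midpoint of JZ ⇒ T = (-2, 0)
2·[TGJ] = 2, 2·[ZJM] = -6
[TGJ]:[ZJM] = 2:-6 = -1/3

[TGJ]:[ZJM] = -1/3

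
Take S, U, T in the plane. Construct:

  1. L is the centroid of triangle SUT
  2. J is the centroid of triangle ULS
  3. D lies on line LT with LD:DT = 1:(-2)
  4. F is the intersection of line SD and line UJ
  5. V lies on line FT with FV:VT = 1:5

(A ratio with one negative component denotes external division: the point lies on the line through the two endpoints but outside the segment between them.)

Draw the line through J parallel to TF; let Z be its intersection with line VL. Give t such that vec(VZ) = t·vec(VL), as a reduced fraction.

t = 4/3

Set S = (0, 0), U = (1, 0), T = (0, 1); any affine frame gives the same invariant.
1. L is the centroid of triangle SUT ⇒ L = (1/3, 1/3)
2. J is the centroid of triangle ULS ⇒ J = (4/9, 1/9)
3. D lies on line LT with LD:DT = 1:(-2) ⇒ D = (2/3, -1/3)
4. F is the intersection of line SD and line UJ ⇒ F = (-2/3, 1/3)
5. V lies on line FT with FV:VT = 1:5 ⇒ V = (-5/9, 4/9)
through J parallel to TF: direction (-2/3, -2/3); meets VL at Z = (17/27, 8/27)
Z = V + t·(L−V) with t = 4/3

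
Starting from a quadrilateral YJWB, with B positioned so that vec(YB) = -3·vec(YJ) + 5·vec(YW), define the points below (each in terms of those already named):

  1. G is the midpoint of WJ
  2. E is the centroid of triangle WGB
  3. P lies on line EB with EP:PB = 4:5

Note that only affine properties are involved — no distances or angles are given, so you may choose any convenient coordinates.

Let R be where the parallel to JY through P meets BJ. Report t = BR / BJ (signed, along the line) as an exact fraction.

Assign Y = (0, 0), J = (1, 0), W = (0, 1), B = (-3, 5) — the answer is frame-independent, so this choice is without loss of generality.
1. G is the midpoint of WJ ⇒ G = (1/2, 1/2)
2. E is the centroid of triangle WGB ⇒ E = (-5/6, 13/6)
3. P lies on line EB with EP:PB = 4:5 ⇒ P = (-97/54, 185/54)
through P parallel to JY: direction (-1, 0); meets BJ at R = (-47/27, 185/54)
R = B + t·(J−B) with t = 17/54

t = 17/54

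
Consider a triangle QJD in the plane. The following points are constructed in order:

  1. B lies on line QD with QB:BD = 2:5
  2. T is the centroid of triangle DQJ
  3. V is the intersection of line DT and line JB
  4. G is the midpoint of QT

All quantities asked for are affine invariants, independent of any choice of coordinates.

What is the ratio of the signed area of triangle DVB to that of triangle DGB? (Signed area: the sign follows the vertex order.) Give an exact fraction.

Assign Q = (0, 0), J = (1, 0), D = (0, 1) — the answer is frame-independent, so this choice is without loss of generality.
1. B lies on line QD with QB:BD = 2:5 ⇒ B = (0, 2/7)
2. T is the centroid of triangle DQJ ⇒ T = (1/3, 1/3)
3. V is the intersection of line DT and line JB ⇒ V = (5/12, 1/6)
4. G is the midpoint of QT ⇒ G = (1/6, 1/6)
2·[DVB] = -25/84, 2·[DGB] = -5/42
[DVB]:[DGB] = -25/84:-5/42 = 5/2

[DVB]:[DGB] = 5/2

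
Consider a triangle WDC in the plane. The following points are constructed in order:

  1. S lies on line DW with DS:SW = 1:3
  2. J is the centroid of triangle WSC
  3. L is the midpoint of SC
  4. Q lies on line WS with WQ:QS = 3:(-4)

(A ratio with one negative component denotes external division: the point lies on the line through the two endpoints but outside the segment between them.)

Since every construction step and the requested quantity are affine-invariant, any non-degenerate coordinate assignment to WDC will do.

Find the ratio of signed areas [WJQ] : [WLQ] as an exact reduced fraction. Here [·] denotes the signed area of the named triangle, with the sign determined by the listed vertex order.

[WJQ]:[WLQ] = 2/3

Work in coordinates with W = (0, 0), D = (1, 0), C = (0, 1).
1. S lies on line DW with DS:SW = 1:3 ⇒ S = (3/4, 0)
2. J is the centroid of triangle WSC ⇒ J = (1/4, 1/3)
3. L is the midpoint of SC ⇒ L = (3/8, 1/2)
4. Q lies on line WS with WQ:QS = 3:(-4) ⇒ Q = (-9/4, 0)
2·[WJQ] = 3/4, 2·[WLQ] = 9/8
[WJQ]:[WLQ] = 3/4:9/8 = 2/3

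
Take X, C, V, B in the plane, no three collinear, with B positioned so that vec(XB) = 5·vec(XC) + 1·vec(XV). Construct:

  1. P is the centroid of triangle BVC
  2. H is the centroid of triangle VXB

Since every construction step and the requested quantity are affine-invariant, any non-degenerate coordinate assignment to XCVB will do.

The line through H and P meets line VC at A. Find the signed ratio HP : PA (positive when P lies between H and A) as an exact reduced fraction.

HP:PA = -1/5

Set X = (0, 0), C = (1, 0), V = (0, 1), B = (5, 1); any affine frame gives the same invariant.
1. P is the centroid of triangle BVC ⇒ P = (2, 2/3)
2. H is the centroid of triangle VXB ⇒ H = (5/3, 2/3)
line HP meets VC at A = (1/3, 2/3)
P = H + t·(A−H) with t = -1/4, so HP:PA = -1/4:5/4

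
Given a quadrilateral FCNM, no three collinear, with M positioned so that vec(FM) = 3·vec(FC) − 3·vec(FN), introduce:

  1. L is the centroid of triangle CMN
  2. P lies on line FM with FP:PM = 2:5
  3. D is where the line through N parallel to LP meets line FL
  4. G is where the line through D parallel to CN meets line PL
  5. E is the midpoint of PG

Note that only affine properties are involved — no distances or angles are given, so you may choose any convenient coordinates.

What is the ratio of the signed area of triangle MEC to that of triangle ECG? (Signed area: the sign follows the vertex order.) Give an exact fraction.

[MEC]:[ECG] = -73/4

Work in coordinates with F = (0, 0), C = (1, 0), N = (0, 1), M = (3, -3).
1. L is the centroid of triangle CMN ⇒ L = (4/3, -2/3)
2. P lies on line FM with FP:PM = 2:5 ⇒ P = (6/7, -6/7)
3. D is where the line through N parallel to LP meets line FL ⇒ D = (-10/9, 5/9)
4. G is where the line through D parallel to CN meets line PL ⇒ G = (29/63, -64/63)
5. E is the midpoint of PG ⇒ E = (83/126, -59/63)
2·[MEC] = -365/126, 2·[ECG] = 10/63
[MEC]:[ECG] = -365/126:10/63 = -73/4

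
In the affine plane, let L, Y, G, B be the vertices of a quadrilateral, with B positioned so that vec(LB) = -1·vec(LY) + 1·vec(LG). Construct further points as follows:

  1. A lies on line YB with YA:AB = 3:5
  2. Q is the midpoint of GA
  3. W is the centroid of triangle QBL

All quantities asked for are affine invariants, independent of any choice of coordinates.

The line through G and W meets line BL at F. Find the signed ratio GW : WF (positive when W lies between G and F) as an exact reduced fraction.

GW:WF = 35/13

Set L = (0, 0), Y = (1, 0), G = (0, 1), B = (-1, 1); any affine frame gives the same invariant.
1. A lies on line YB with YA:AB = 3:5 ⇒ A = (1/4, 3/8)
2. Q is the midpoint of GA ⇒ Q = (1/8, 11/16)
3. W is the centroid of triangle QBL ⇒ W = (-7/24, 9/16)
line GW meets BL at F = (-2/5, 2/5)
W = G + t·(F−G) with t = 35/48, so GW:WF = 35/48:13/48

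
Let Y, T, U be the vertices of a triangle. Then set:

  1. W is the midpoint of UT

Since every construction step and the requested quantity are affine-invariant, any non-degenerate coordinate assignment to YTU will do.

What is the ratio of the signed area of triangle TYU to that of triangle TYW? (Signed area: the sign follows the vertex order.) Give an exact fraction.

Work in coordinates with Y = (0, 0), T = (1, 0), U = (0, 1).
1. W is the midpoint of UT ⇒ W = (1/2, 1/2)
2·[TYU] = -1, 2·[TYW] = -1/2
[TYU]:[TYW] = -1:-1/2 = 2

[TYU]:[TYW] = 2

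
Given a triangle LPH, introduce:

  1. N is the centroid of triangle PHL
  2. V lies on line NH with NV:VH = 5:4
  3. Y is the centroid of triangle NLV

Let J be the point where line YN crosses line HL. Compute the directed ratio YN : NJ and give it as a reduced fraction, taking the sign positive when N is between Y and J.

Assign L = (0, 0), P = (1, 0), H = (0, 1) — the answer is frame-independent, so this choice is without loss of generality.
1. N is the centroid of triangle PHL ⇒ N = (1/3, 1/3)
2. V lies on line NH with NV:VH = 5:4 ⇒ V = (4/27, 19/27)
3. Y is the centroid of triangle NLV ⇒ Y = (13/81, 28/81)
line YN meets HL at J = (0, 5/14)
N = Y + t·(J−Y) with t = -14/13, so YN:NJ = -14/13:27/13

YN:NJ = -14/27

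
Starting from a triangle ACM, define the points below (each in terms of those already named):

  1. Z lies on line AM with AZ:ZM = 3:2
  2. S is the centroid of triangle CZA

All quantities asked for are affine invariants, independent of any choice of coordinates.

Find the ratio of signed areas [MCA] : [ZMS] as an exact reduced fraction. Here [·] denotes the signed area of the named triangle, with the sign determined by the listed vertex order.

Assign A = (0, 0), C = (1, 0), M = (0, 1) — the answer is frame-independent, so this choice is without loss of generality.
1. Z lies on line AM with AZ:ZM = 3:2 ⇒ Z = (0, 3/5)
2. S is the centroid of triangle CZA ⇒ S = (1/3, 1/5)
2·[MCA] = -1, 2·[ZMS] = -2/15
[MCA]:[ZMS] = -1:-2/15 = 15/2

[MCA]:[ZMS] = 15/2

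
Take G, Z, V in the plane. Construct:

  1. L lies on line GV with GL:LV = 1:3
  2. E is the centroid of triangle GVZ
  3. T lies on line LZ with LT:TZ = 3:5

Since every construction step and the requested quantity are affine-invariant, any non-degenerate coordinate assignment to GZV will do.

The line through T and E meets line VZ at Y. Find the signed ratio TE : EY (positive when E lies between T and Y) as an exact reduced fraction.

Assign G = (0, 0), Z = (1, 0), V = (0, 1) — the answer is frame-independent, so this choice is without loss of generality.
1. L lies on line GV with GL:LV = 1:3 ⇒ L = (0, 1/4)
2. E is the centroid of triangle GVZ ⇒ E = (1/3, 1/3)
3. T lies on line LZ with LT:TZ = 3:5 ⇒ T = (3/8, 5/32)
line TE meets VZ at Y = (3/13, 10/13)
E = T + t·(Y−T) with t = 13/45, so TE:EY = 13/45:32/45

TE:EY = 13/32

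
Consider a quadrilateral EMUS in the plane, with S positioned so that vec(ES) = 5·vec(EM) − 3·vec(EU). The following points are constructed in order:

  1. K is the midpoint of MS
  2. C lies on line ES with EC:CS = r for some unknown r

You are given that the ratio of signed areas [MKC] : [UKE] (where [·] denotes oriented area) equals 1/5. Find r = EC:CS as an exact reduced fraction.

Set E = (0, 0), M = (1, 0), U = (0, 1), S = (5, -3); any affine frame gives the same invariant.
1. K is the midpoint of MS ⇒ K = (3, -3/2)
2. With EC:CS = r, write λ = r/(r+1) so C = E + λ·(S−E); C is affine-linear in λ
Every point depending on C is an affine combination of C and λ-independent points, so each such coordinate is linear in λ; the λ² term in each signed area is a multiple of (S−E)×(S−E) = 0, so 2·[MKC] and 2·[UKE] are each linear in λ. Evaluating at λ=0 and λ=1:
  2·[MKC] = 3/2·λ − 3/2,   2·[UKE] = -3
So [MKC]:[UKE] = (3/2·λ − 3/2) / (-3). Setting this equal to 1/5:
  3/2·λ − 3/2 = 1/5·(-3)  ⇒  λ = 3/5
Then r = λ/(1−λ) = (3/5)/(2/5) = 3/2. Check: with r = 3/2, C = (3, -9/5) and [MKC]:[UKE] = 1/5 as required.

r = 3/2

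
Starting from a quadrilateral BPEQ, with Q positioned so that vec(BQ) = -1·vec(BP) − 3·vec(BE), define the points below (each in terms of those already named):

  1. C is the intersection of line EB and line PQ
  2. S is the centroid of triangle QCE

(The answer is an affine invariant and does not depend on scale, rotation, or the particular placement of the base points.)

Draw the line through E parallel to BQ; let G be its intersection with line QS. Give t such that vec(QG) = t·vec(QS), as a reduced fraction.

t = -6

Set B = (0, 0), P = (1, 0), E = (0, 1), Q = (-1, -3); any affine frame gives the same invariant.
1. C is the intersection of line EB and line PQ ⇒ C = (0, -3/2)
2. S is the centroid of triangle QCE ⇒ S = (-1/3, -7/6)
through E parallel to BQ: direction (-1, -3); meets QS at G = (-5, -14)
G = Q + t·(S−Q) with t = -6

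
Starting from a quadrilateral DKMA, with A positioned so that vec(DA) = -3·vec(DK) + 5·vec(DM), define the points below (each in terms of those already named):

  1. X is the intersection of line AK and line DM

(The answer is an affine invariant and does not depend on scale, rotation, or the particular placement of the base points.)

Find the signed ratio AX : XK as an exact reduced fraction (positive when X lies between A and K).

Set D = (0, 0), K = (1, 0), M = (0, 1), A = (-3, 5); any affine frame gives the same invariant.
1. X is the intersection of line AK and line DM ⇒ X = (0, 5/4)
X = A + t·(K−A) with t = 3/4, so AX:XK = t:(1−t) = 3/4:1/4

AX:XK = 3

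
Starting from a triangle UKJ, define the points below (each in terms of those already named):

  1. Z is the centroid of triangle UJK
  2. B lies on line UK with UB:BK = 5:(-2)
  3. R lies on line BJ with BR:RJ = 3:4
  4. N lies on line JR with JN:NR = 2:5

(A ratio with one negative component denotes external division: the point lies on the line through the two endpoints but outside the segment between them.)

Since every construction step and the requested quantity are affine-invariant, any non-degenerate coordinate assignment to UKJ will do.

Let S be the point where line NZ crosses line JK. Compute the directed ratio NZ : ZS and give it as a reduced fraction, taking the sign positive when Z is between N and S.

NZ:ZS = -65/49

Set U = (0, 0), K = (1, 0), J = (0, 1); any affine frame gives the same invariant.
1. Z is the centroid of triangle UJK ⇒ Z = (1/3, 1/3)
2. B lies on line UK with UB:BK = 5:(-2) ⇒ B = (5/3, 0)
3. R lies on line BJ with BR:RJ = 3:4 ⇒ R = (20/21, 3/7)
4. N lies on line JR with JN:NR = 2:5 ⇒ N = (40/147, 41/49)
line NZ meets JK at S = (56/195, 139/195)
Z = N + t·(S−N) with t = 65/16, so NZ:ZS = 65/16:-49/16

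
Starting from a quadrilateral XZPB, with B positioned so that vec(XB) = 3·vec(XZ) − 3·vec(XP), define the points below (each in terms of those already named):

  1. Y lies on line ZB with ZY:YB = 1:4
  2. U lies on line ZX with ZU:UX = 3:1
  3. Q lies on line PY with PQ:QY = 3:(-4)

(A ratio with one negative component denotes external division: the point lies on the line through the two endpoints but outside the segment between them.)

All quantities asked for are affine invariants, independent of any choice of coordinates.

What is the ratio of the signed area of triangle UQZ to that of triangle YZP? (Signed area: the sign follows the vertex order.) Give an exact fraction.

Assign X = (0, 0), Z = (1, 0), P = (0, 1), B = (3, -3) — the answer is frame-independent, so this choice is without loss of generality.
1. Y lies on line ZB with ZY:YB = 1:4 ⇒ Y = (7/5, -3/5)
2. U lies on line ZX with ZU:UX = 3:1 ⇒ U = (1/4, 0)
3. Q lies on line PY with PQ:QY = 3:(-4) ⇒ Q = (-21/5, 29/5)
2·[UQZ] = -87/20, 2·[YZP] = 1/5
[UQZ]:[YZP] = -87/20:1/5 = -87/4

[UQZ]:[YZP] = -87/4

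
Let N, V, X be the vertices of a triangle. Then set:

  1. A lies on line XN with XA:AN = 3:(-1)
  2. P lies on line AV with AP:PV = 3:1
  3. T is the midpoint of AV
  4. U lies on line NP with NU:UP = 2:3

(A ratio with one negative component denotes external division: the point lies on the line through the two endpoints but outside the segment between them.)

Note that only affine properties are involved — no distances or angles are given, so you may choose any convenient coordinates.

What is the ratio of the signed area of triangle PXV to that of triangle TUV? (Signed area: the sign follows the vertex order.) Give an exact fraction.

Work in coordinates with N = (0, 0), V = (1, 0), X = (0, 1).
1. A lies on line XN with XA:AN = 3:(-1) ⇒ A = (0, -1/2)
2. P lies on line AV with AP:PV = 3:1 ⇒ P = (3/4, -1/8)
3. T is the midpoint of AV ⇒ T = (1/2, -1/4)
4. U lies on line NP with NU:UP = 2:3 ⇒ U = (3/10, -1/20)
2·[PXV] = -3/8, 2·[TUV] = -3/20
[PXV]:[TUV] = -3/8:-3/20 = 5/2

[PXV]:[TUV] = 5/2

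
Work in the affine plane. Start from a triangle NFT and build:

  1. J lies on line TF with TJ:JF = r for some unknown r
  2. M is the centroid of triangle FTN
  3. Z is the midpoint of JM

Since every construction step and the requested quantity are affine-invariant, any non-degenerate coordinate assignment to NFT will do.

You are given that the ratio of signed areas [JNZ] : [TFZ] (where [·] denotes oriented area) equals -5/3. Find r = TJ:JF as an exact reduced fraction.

Set N = (0, 0), F = (1, 0), T = (0, 1); any affine frame gives the same invariant.
1. With TJ:JF = r, write λ = r/(r+1) so J = T + λ·(F−T); J is affine-linear in λ
2. M is the centroid of triangle FTN ⇒ M = (1/3, 1/3)
3. Z is the midpoint of JM ⇒ Z is an affine combination of earlier points and hence also affine-linear in λ
Every point depending on J is an affine combination of J and λ-independent points, so each such coordinate is linear in λ; the λ² term in each signed area is a multiple of (F−T)×(F−T) = 0, so 2·[JNZ] and 2·[TFZ] are each linear in λ. Evaluating at λ=0 and λ=1:
  2·[JNZ] = -1/3·λ + 1/6,   2·[TFZ] = -1/6
So [JNZ]:[TFZ] = (-1/3·λ + 1/6) / (-1/6). Setting this equal to -5/3:
  -1/3·λ + 1/6 = -5/3·(-1/6)  ⇒  λ = -1/3
Then r = λ/(1−λ) = (-1/3)/(4/3) = -1/4. Check: with r = -1/4, J = (-1/3, 4/3) and [JNZ]:[TFZ] = -5/3 as required.

r = -1/4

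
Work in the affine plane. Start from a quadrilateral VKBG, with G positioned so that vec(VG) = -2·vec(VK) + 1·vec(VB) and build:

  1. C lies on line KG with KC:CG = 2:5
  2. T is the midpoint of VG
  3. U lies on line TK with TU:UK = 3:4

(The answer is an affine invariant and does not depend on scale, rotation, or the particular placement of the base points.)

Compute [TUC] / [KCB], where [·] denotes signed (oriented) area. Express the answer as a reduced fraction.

Work in coordinates with V = (0, 0), K = (1, 0), B = (0, 1), G = (-2, 1).
1. C lies on line KG with KC:CG = 2:5 ⇒ C = (1/7, 2/7)
2. T is the midpoint of VG ⇒ T = (-1, 1/2)
3. U lies on line TK with TU:UK = 3:4 ⇒ U = (-1/7, 2/7)
2·[TUC] = 3/49, 2·[KCB] = -4/7
[TUC]:[KCB] = 3/49:-4/7 = -3/28

[TUC]:[KCB] = -3/28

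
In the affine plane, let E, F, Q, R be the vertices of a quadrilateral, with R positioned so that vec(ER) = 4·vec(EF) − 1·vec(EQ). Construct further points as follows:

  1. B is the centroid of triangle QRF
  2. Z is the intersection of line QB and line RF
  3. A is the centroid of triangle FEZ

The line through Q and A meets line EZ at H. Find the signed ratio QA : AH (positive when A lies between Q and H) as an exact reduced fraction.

QA:AH = 14

Set E = (0, 0), F = (1, 0), Q = (0, 1), R = (4, -1); any affine frame gives the same invariant.
1. B is the centroid of triangle QRF ⇒ B = (5/3, 0)
2. Z is the intersection of line QB and line RF ⇒ Z = (5/2, -1/2)
3. A is the centroid of triangle FEZ ⇒ A = (7/6, -1/6)
line QA meets EZ at H = (5/4, -1/4)
A = Q + t·(H−Q) with t = 14/15, so QA:AH = 14/15:1/15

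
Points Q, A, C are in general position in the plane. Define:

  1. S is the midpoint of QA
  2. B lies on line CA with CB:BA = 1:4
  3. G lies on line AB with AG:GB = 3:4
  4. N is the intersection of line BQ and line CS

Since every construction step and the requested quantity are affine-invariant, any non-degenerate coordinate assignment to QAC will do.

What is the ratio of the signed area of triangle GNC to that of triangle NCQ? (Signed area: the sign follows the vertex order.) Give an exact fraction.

Assign Q = (0, 0), A = (1, 0), C = (0, 1) — the answer is frame-independent, so this choice is without loss of generality.
1. S is the midpoint of QA ⇒ S = (1/2, 0)
2. B lies on line CA with CB:BA = 1:4 ⇒ B = (1/5, 4/5)
3. G lies on line AB with AG:GB = 3:4 ⇒ G = (23/35, 12/35)
4. N is the intersection of line BQ and line CS ⇒ N = (1/6, 2/3)
2·[GNC] = -23/210, 2·[NCQ] = 1/6
[GNC]:[NCQ] = -23/210:1/6 = -23/35

[GNC]:[NCQ] = -23/35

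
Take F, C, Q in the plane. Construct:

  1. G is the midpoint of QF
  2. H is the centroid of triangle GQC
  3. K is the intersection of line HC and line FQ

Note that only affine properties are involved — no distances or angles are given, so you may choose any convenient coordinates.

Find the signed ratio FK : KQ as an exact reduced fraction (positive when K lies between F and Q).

FK:KQ = 3

Assign F = (0, 0), C = (1, 0), Q = (0, 1) — the answer is frame-independent, so this choice is without loss of generality.
1. G is the midpoint of QF ⇒ G = (0, 1/2)
2. H is the centroid of triangle GQC ⇒ H = (1/3, 1/2)
3. K is the intersection of line HC and line FQ ⇒ K = (0, 3/4)
K = F + t·(Q−F) with t = 3/4, so FK:KQ = t:(1−t) = 3/4:1/4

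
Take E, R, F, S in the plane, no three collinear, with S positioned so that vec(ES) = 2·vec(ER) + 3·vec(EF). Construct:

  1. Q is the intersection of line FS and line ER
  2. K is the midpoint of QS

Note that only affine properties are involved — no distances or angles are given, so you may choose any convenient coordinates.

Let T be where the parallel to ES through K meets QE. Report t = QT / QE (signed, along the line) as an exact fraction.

Assign E = (0, 0), R = (1, 0), F = (0, 1), S = (2, 3) — the answer is frame-independent, so this choice is without loss of generality.
1. Q is the intersection of line FS and line ER ⇒ Q = (-1, 0)
2. K is the midpoint of QS ⇒ K = (1/2, 3/2)
through K parallel to ES: direction (2, 3); meets QE at T = (-1/2, 0)
T = Q + t·(E−Q) with t = 1/2

t = 1/2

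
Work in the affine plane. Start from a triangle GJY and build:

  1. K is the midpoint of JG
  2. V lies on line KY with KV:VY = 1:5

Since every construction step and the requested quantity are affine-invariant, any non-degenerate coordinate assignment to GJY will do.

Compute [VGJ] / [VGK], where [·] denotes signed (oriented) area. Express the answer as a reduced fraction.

[VGJ]:[VGK] = 2

Assign G = (0, 0), J = (1, 0), Y = (0, 1) — the answer is frame-independent, so this choice is without loss of generality.
1. K is the midpoint of JG ⇒ K = (1/2, 0)
2. V lies on line KY with KV:VY = 1:5 ⇒ V = (5/12, 1/6)
2·[VGJ] = 1/6, 2·[VGK] = 1/12
[VGJ]:[VGK] = 1/6:1/12 = 2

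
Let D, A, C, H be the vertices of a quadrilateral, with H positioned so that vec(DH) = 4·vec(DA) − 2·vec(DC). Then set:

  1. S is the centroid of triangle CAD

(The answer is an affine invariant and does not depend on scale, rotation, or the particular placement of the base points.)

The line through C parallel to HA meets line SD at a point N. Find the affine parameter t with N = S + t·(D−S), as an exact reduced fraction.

Assign D = (0, 0), A = (1, 0), C = (0, 1), H = (4, -2) — the answer is frame-independent, so this choice is without loss of generality.
1. S is the centroid of triangle CAD ⇒ S = (1/3, 1/3)
through C parallel to HA: direction (-3, 2); meets SD at N = (3/5, 3/5)
N = S + t·(D−S) with t = -4/5

t = -4/5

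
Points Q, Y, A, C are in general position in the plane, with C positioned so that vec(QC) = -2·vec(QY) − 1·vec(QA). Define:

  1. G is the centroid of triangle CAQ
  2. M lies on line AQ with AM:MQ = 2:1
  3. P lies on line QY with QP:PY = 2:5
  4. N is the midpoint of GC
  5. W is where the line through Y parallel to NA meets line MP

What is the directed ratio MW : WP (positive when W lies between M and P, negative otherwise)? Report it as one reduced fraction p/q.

Choose coordinates Q = (0, 0), Y = (1, 0), A = (0, 1), C = (-2, -1).
1. G is the centroid of triangle CAQ ⇒ G = (-2/3, 0)
2. M lies on line AQ with AM:MQ = 2:1 ⇒ M = (0, 1/3)
3. P lies on line QY with QP:PY = 2:5 ⇒ P = (2/7, 0)
4. N is the midpoint of GC ⇒ N = (-4/3, -1/2)
5. W is where the line through Y parallel to NA meets line MP ⇒ W = (7/11, -9/22)
W = M + t·(P−M) with t = 49/22, so MW:WP = t:(1−t) = 49/22:-27/22

MW:WP = -49/27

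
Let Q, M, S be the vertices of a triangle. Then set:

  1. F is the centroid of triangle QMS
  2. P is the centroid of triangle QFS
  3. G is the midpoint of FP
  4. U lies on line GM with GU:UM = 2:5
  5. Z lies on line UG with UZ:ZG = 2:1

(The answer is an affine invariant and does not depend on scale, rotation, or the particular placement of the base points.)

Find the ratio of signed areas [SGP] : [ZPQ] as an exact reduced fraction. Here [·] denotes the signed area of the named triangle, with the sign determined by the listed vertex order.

Assign Q = (0, 0), M = (1, 0), S = (0, 1) — the answer is frame-independent, so this choice is without loss of generality.
1. F is the centroid of triangle QMS ⇒ F = (1/3, 1/3)
2. P is the centroid of triangle QFS ⇒ P = (1/9, 4/9)
3. G is the midpoint of FP ⇒ G = (2/9, 7/18)
4. U lies on line GM with GU:UM = 2:5 ⇒ U = (4/9, 5/18)
5. Z lies on line UG with UZ:ZG = 2:1 ⇒ Z = (8/27, 19/54)
2·[SGP] = -1/18, 2·[ZPQ] = 5/54
[SGP]:[ZPQ] = -1/18:5/54 = -3/5

[SGP]:[ZPQ] = -3/5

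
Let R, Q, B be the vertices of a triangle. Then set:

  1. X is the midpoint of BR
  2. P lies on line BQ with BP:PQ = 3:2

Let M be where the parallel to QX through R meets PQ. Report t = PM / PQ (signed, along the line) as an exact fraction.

Choose coordinates R = (0, 0), Q = (1, 0), B = (0, 1).
1. X is the midpoint of BR ⇒ X = (0, 1/2)
2. P lies on line BQ with BP:PQ = 3:2 ⇒ P = (3/5, 2/5)
through R parallel to QX: direction (-1, 1/2); meets PQ at M = (2, -1)
M = P + t·(Q−P) with t = 7/2

t = 7/2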